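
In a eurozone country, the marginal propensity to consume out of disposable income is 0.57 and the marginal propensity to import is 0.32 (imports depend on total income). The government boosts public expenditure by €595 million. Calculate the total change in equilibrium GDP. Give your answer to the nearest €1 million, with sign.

+€793 million

Government-spending multiplier = 1/(1 − c + m) = 1/(1 − 0.57 + 0.32) = 1/0.75 ≈ 1.333.
ΔY = k × ΔG = (+€595 million) / 0.75 ≈ +€793 million.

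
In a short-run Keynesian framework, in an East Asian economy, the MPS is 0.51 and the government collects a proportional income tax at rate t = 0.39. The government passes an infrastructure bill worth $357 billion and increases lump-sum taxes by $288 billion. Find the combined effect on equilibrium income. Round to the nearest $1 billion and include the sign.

+$308 billion

MPC = 1 − MPS = 1 − 0.51 = 0.49.
Expenditure multiplier = 1/(1 − c(1−t)) = 1/(1 − 0.49×0.61) = 1/0.7011 ≈ 1.426.
ΔG contributes k·ΔG = (+$357 billion) / 0.7011 ≈ +$509.2 billion.
ΔT of +$288 billion changes first-round spending by −c·ΔT = −$141.12 billion, contributing k·(−c·ΔT) = (−$141.12 billion) / 0.7011 ≈ −$201.3 billion.
Net ΔY = k(ΔG − c·ΔT) = (+$215.88 billion) / 0.7011 ≈ +$308 billion.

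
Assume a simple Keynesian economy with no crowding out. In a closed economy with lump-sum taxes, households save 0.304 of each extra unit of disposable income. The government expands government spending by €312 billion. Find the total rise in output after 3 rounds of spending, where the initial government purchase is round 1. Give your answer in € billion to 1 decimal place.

MPC = 1 − MPS = 1 − 0.304 = 0.696.
Round 1 adds ΔG = €312 billion; each later round is MPC = 0.696 times the previous.
After 3 rounds: 312 + 217.152 + 151.137792 = ΔG·(1 − c^3)/(1 − c) = 312 × (1 − 0.337153536)/0.304 ≈ €680.3 billion.

€680.3 billion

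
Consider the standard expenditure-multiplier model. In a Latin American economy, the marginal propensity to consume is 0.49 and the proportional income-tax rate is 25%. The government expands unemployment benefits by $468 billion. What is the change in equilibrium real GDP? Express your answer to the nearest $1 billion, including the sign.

The transfer change shifts disposable income by +$468 billion, so first-round consumption changes by c·ΔTR = 0.49 × (+$468 billion) = +$229.32 billion.
Expenditure multiplier = 1/(1 − c(1−t)) = 1/(1 − 0.49×0.75) = 1/0.6325 ≈ 1.581.
The transfer multiplier is c × k ≈ 0.775, so ΔY = k × (c·ΔTR) = (+$229.32 billion) / 0.6325 ≈ +$363 billion.

+$363 billion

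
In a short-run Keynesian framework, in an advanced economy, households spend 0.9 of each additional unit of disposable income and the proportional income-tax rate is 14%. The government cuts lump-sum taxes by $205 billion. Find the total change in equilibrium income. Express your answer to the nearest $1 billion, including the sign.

+$816 billion

A lump-sum tax change of −$205 billion shifts disposable income by +$205 billion; first-round consumption changes by −c × ΔT = −0.9 × (−$205 billion) = +$184.5 billion.
Expenditure multiplier = 1/(1 − c(1−t)) = 1/(1 − 0.9×0.86) = 1/0.226 ≈ 4.425.
The tax multiplier is −c × k ≈ −3.982, so ΔY = k × (−c·ΔT) = (+$184.5 billion) / 0.226 ≈ +$816 billion.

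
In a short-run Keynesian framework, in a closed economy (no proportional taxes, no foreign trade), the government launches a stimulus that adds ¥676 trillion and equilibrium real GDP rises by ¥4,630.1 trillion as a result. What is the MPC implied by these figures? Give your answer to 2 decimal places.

0.85

Implied spending multiplier k = ΔY/ΔG = 4,630.1/676 ≈ 6.8493.
Since k = 1/(1 − MPC), MPC = 1 − 1/k = 1 − ΔG/ΔY = 1 − 676/4,630.1 ≈ 0.85.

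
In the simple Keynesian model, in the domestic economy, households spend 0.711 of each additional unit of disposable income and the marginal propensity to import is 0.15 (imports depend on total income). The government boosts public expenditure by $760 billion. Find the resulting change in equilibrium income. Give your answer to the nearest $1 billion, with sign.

+$1,731 billion

Government-spending multiplier = 1/(1 − c + m) = 1/(1 − 0.711 + 0.15) = 1/0.439 ≈ 2.278.
ΔY = k × ΔG = (+$760 billion) / 0.439 ≈ +$1,731 billion.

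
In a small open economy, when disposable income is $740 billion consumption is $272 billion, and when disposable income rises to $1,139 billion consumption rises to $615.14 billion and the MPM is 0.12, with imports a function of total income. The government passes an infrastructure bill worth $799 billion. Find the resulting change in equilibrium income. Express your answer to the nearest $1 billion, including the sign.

MPC = ΔC/ΔYd = (615.14 − 272)/(1,139 − 740) = 343.14/399 = 0.86.
Expenditure multiplier = 1/(1 − c + m) = 1/(1 − 0.86 + 0.12) = 1/0.26 ≈ 3.846.
ΔY = k × ΔG = (+$799 billion) / 0.26 ≈ +$3,073 billion.

+$3,073 billion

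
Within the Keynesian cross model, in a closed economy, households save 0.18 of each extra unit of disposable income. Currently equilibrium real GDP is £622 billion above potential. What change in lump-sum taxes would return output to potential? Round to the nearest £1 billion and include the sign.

+£137 billion

MPC = 1 − MPS = 1 − 0.18 = 0.82.
Spending multiplier = 1/(1 − MPC) = 1/(1 − 0.82) = 1/0.18 ≈ 5.556.
Tax multiplier = −c·k = −0.82/0.18 ≈ −4.556. Need ΔY = −£622 billion, so ΔT = ΔY/(−c·k) = −(−£622 billion) × 0.18 / 0.82 ≈ +£137 billion.
The government should raise lump-sum taxes by £137 billion.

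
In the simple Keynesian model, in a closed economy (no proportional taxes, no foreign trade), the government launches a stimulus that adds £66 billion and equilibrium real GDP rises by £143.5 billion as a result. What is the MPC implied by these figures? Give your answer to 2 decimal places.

Implied spending multiplier k = ΔY/ΔG = 143.5/66 ≈ 2.1742.
Since k = 1/(1 − MPC), MPC = 1 − 1/k = 1 − ΔG/ΔY = 1 − 66/143.5 ≈ 0.54.

0.54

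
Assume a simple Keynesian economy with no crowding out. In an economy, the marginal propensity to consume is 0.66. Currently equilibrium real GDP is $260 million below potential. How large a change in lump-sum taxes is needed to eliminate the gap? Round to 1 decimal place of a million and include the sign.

Spending multiplier = 1/(1 − MPC) = 1/(1 − 0.66) = 1/0.34 ≈ 2.941.
Tax multiplier = −c·k = −0.66/0.34 ≈ −1.941. Need ΔY = +$260 million, so ΔT = ΔY/(−c·k) = −(+$260 million) × 0.34 / 0.66 ≈ −$133.9 million.
The government should cut lump-sum taxes by $133.9 million.

−$133.9 million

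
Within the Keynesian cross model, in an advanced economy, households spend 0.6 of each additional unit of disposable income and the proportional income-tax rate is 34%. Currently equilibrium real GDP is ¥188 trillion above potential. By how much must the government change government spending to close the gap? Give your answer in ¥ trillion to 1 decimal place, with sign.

−¥113.6 trillion

Spending multiplier = 1/(1 − c(1−t)) = 1/(1 − 0.6×0.66) = 1/0.604 ≈ 1.656.
Need ΔY = −¥188 trillion, so ΔG = ΔY/k = (−¥188 trillion) × 0.604 ≈ −¥113.6 trillion.
The government should cut government spending by ¥113.6 trillion.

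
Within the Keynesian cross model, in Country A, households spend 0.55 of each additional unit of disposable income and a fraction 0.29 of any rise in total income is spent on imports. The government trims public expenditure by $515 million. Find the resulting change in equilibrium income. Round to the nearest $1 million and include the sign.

−$696 million

Government-spending multiplier = 1/(1 − c + m) = 1/(1 − 0.55 + 0.29) = 1/0.74 ≈ 1.351.
ΔY = k × ΔG = (−$515 million) / 0.74 ≈ −$696 million.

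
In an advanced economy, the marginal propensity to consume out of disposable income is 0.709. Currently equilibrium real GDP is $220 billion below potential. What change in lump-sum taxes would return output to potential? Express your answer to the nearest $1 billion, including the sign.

Spending multiplier = 1/(1 − MPC) = 1/(1 − 0.709) = 1/0.291 ≈ 3.436.
Tax multiplier = −c·k = −0.709/0.291 ≈ −2.436. Need ΔY = +$220 billion, so ΔT = ΔY/(−c·k) = −(+$220 billion) × 0.291 / 0.709 ≈ −$90 billion.
The government should cut lump-sum taxes by $90 billion.

−$90 billion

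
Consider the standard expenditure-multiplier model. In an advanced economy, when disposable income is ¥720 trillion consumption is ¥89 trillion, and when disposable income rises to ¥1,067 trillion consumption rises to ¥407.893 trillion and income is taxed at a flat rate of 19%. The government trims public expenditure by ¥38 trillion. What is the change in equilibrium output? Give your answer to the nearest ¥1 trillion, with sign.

MPC = ΔC/ΔYd = (407.893 − 89)/(1,067 − 720) = 318.893/347 = 0.919.
Spending multiplier = 1/(1 − c(1−t)) = 1/(1 − 0.919×0.81) = 1/0.25561 ≈ 3.912.
ΔY = k × ΔG = (−¥38 trillion) / 0.25561 ≈ −¥149 trillion.

−¥149 trillion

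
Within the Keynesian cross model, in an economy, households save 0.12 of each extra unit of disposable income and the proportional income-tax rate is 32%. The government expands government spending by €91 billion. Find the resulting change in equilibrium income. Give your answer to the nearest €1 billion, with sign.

+€227 billion

MPC = 1 − MPS = 1 − 0.12 = 0.88.
Government-spending multiplier = 1/(1 − c(1−t)) = 1/(1 − 0.88×0.68) = 1/0.4016 ≈ 2.49.
ΔY = k × ΔG = (+€91 billion) / 0.4016 ≈ +€227 billion.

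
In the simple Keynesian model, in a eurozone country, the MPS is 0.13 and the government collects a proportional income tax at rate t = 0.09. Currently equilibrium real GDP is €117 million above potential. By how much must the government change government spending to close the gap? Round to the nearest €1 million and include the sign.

MPC = 1 − MPS = 1 − 0.13 = 0.87.
Spending multiplier = 1/(1 − c(1−t)) = 1/(1 − 0.87×0.91) = 1/0.2083 ≈ 4.801.
Need ΔY = −€117 million, so ΔG = ΔY/k = (−€117 million) × 0.2083 ≈ −€24 million.
The government should cut government spending by €24 million.

−€24 million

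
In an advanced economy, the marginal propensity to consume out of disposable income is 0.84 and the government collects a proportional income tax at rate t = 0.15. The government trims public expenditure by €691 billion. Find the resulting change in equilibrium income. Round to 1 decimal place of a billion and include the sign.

−€2,416.1 billion

Expenditure multiplier = 1/(1 − c(1−t)) = 1/(1 − 0.84×0.85) = 1/0.286 ≈ 3.497.
ΔY = k × ΔG = (−€691 billion) / 0.286 ≈ −€2,416.1 billion.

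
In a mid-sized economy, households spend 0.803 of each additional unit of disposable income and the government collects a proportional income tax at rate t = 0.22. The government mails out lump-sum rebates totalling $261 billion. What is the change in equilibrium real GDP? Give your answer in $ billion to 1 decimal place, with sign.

+$560.9 billion

A lump-sum tax change of −$261 billion shifts disposable income by +$261 billion; first-round consumption changes by −c × ΔT = −0.803 × (−$261 billion) = +$209.583 billion.
Expenditure multiplier = 1/(1 − c(1−t)) = 1/(1 − 0.803×0.78) = 1/0.37366 ≈ 2.676.
The tax multiplier is −c × k ≈ −2.149, so ΔY = k × (−c·ΔT) = (+$209.583 billion) / 0.37366 ≈ +$560.9 billion.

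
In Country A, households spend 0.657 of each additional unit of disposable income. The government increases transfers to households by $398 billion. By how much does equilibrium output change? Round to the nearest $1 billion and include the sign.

+$762 billion

The transfer change shifts disposable income by +$398 billion, so first-round consumption changes by c·ΔTR = 0.657 × (+$398 billion) = +$261.486 billion.
Expenditure multiplier = 1/(1 − MPC) = 1/(1 − 0.657) = 1/0.343 ≈ 2.915.
The transfer multiplier is c × k ≈ 1.915, so ΔY = k × (c·ΔTR) = (+$261.486 billion) / 0.343 ≈ +$762 billion.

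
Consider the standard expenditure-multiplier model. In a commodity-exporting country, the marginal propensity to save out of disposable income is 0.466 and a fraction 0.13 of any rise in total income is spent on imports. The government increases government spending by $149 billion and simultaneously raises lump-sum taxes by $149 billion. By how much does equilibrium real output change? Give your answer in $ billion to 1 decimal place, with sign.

+$116.5 billion

MPC = 1 − MPS = 1 − 0.466 = 0.534.
Expenditure multiplier = 1/(1 − c + m) = 1/(1 − 0.534 + 0.13) = 1/0.596 ≈ 1.678.
ΔG contributes k·ΔG = (+$149 billion) / 0.596 = +$250 billion.
ΔT of +$149 billion changes first-round spending by −c·ΔT = −$79.566 billion, contributing k·(−c·ΔT) = (−$79.566 billion) / 0.596 = −$133.5 billion.
Net ΔY = k(ΔG − c·ΔT) = (+$69.434 billion) / 0.596 = +$116.5 billion.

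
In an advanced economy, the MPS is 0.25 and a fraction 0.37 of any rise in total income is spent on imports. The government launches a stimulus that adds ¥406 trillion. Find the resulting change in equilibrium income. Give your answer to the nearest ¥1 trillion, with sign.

MPC = 1 − MPS = 1 − 0.25 = 0.75.
Spending multiplier = 1/(1 − c + m) = 1/(1 − 0.75 + 0.37) = 1/0.62 ≈ 1.613.
ΔY = k × ΔG = (+¥406 trillion) / 0.62 ≈ +¥655 trillion.

+¥655 trillion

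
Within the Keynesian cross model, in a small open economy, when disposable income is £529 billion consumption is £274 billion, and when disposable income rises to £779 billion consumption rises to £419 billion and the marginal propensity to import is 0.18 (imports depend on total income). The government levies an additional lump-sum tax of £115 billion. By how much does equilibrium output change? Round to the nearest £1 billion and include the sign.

MPC = ΔC/ΔYd = (419 − 274)/(779 − 529) = 145/250 = 0.58.
A lump-sum tax change of +£115 billion shifts disposable income by −£115 billion; first-round consumption changes by −c × ΔT = −0.58 × (+£115 billion) = −£66.7 billion.
Expenditure multiplier = 1/(1 − c + m) = 1/(1 − 0.58 + 0.18) = 1/0.6 ≈ 1.667.
The tax multiplier is −c × k ≈ −0.967, so ΔY = k × (−c·ΔT) = (−£66.7 billion) / 0.6 ≈ −£111 billion.

−£111 billion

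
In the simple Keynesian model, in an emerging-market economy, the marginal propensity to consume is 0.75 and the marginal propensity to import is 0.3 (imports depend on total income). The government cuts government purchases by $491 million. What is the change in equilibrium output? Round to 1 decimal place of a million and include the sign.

Government-spending multiplier = 1/(1 − c + m) = 1/(1 − 0.75 + 0.3) = 1/0.55 ≈ 1.818.
ΔY = k × ΔG = (−$491 million) / 0.55 ≈ −$892.7 million.

−$892.7 million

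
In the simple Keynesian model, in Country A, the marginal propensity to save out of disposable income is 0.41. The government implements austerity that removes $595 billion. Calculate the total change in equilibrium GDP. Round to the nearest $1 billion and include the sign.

−$1,451 billion

MPC = 1 − MPS = 1 − 0.41 = 0.59.
Expenditure multiplier = 1/(1 − MPC) = 1/(1 − 0.59) = 1/0.41 ≈ 2.439.
ΔY = k × ΔG = (−$595 billion) / 0.41 ≈ −$1,451 billion.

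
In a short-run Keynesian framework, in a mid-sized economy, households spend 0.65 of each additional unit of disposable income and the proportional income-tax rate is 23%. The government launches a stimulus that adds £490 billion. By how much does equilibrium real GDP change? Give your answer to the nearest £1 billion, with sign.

Spending multiplier = 1/(1 − c(1−t)) = 1/(1 − 0.65×0.77) = 1/0.4995 ≈ 2.002.
ΔY = k × ΔG = (+£490 billion) / 0.4995 ≈ +£981 billion.

+£981 billion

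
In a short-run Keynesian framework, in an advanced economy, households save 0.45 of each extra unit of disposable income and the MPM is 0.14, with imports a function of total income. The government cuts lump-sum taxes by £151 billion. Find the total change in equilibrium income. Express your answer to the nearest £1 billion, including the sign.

MPC = 1 − MPS = 1 − 0.45 = 0.55.
A lump-sum tax change of −£151 billion shifts disposable income by +£151 billion; first-round consumption changes by −c × ΔT = −0.55 × (−£151 billion) = +£83.05 billion.
Expenditure multiplier = 1/(1 − c + m) = 1/(1 − 0.55 + 0.14) = 1/0.59 ≈ 1.695.
The tax multiplier is −c × k ≈ −0.932, so ΔY = k × (−c·ΔT) = (+£83.05 billion) / 0.59 ≈ +£141 billion.

+£141 billion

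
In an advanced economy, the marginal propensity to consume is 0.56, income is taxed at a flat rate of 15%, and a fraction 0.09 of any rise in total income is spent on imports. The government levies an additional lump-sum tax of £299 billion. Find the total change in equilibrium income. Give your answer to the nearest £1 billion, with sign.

A lump-sum tax change of +£299 billion shifts disposable income by −£299 billion; first-round consumption changes by −c × ΔT = −0.56 × (+£299 billion) = −£167.44 billion.
Expenditure multiplier = 1/(1 − c(1−t) + m) = 1/(1 − 0.56×0.85 + 0.09) = 1/0.614 ≈ 1.629.
The tax multiplier is −c × k ≈ −0.912, so ΔY = k × (−c·ΔT) = (−£167.44 billion) / 0.614 ≈ −£273 billion.

−£273 billion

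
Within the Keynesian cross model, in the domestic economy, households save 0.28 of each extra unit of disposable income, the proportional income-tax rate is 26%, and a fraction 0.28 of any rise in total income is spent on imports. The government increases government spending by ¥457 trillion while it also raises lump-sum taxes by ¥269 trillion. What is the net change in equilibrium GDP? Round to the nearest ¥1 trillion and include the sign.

MPC = 1 − MPS = 1 − 0.28 = 0.72.
Expenditure multiplier = 1/(1 − c(1−t) + m) = 1/(1 − 0.72×0.74 + 0.28) = 1/0.7472 ≈ 1.338.
ΔG contributes k·ΔG = (+¥457 trillion) / 0.7472 ≈ +¥611.6 trillion.
ΔT of +¥269 trillion changes first-round spending by −c·ΔT = −¥193.68 trillion, contributing k·(−c·ΔT) = (−¥193.68 trillion) / 0.7472 ≈ −¥259.2 trillion.
Net ΔY = k(ΔG − c·ΔT) = (+¥263.32 trillion) / 0.7472 ≈ +¥352 trillion.

+¥352 trillion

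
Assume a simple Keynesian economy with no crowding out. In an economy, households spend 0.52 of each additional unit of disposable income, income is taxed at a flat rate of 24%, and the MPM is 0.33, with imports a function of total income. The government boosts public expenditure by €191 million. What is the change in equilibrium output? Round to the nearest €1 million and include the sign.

+€204 million

Expenditure multiplier = 1/(1 − c(1−t) + m) = 1/(1 − 0.52×0.76 + 0.33) = 1/0.9348 ≈ 1.07.
ΔY = k × ΔG = (+€191 million) / 0.9348 ≈ +€204 million.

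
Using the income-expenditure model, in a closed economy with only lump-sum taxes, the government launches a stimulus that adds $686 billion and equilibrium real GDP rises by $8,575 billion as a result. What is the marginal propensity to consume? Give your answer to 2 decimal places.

0.92

Implied spending multiplier k = ΔY/ΔG = 8,575/686 = 12.5.
Since k = 1/(1 − MPC), MPC = 1 − 1/k = 1 − ΔG/ΔY = 1 − 686/8,575 = 0.92.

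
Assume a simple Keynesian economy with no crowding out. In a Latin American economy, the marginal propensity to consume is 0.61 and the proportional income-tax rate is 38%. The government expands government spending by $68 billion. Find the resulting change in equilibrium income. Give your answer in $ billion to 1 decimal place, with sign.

+$109.4 billion

Spending multiplier = 1/(1 − c(1−t)) = 1/(1 − 0.61×0.62) = 1/0.6218 ≈ 1.608.
ΔY = k × ΔG = (+$68 billion) / 0.6218 ≈ +$109.4 billion.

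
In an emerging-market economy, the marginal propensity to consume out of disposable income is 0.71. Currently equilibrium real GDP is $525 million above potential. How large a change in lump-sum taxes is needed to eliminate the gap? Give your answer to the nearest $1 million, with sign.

Spending multiplier = 1/(1 − MPC) = 1/(1 − 0.71) = 1/0.29 ≈ 3.448.
Tax multiplier = −c·k = −0.71/0.29 ≈ −2.448. Need ΔY = −$525 million, so ΔT = ΔY/(−c·k) = −(−$525 million) × 0.29 / 0.71 ≈ +$214 million.
The government should raise lump-sum taxes by $214 million.

+$214 million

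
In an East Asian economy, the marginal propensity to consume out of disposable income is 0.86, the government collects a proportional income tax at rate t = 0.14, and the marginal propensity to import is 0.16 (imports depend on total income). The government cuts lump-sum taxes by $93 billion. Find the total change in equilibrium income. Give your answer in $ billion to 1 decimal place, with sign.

+$190.2 billion

A lump-sum tax change of −$93 billion shifts disposable income by +$93 billion; first-round consumption changes by −c × ΔT = −0.86 × (−$93 billion) = +$79.98 billion.
Expenditure multiplier = 1/(1 − c(1−t) + m) = 1/(1 − 0.86×0.86 + 0.16) = 1/0.4204 ≈ 2.379.
The tax multiplier is −c × k ≈ −2.046, so ΔY = k × (−c·ΔT) = (+$79.98 billion) / 0.4204 ≈ +$190.2 billion.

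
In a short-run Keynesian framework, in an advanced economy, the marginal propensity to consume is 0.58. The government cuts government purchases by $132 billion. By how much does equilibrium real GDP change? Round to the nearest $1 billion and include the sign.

Expenditure multiplier = 1/(1 − MPC) = 1/(1 − 0.58) = 1/0.42 ≈ 2.381.
ΔY = k × ΔG = (−$132 billion) / 0.42 ≈ −$314 billion.

−$314 billion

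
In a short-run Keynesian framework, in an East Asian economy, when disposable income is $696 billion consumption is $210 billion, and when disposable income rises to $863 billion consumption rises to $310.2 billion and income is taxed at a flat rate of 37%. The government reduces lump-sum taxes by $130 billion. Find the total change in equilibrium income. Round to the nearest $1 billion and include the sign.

+$125 billion

MPC = ΔC/ΔYd = (310.2 − 210)/(863 − 696) = 100.2/167 = 0.6.
A lump-sum tax change of −$130 billion shifts disposable income by +$130 billion; first-round consumption changes by −c × ΔT = −0.6 × (−$130 billion) = +$78 billion.
Expenditure multiplier = 1/(1 − c(1−t)) = 1/(1 − 0.6×0.63) = 1/0.622 ≈ 1.608.
The tax multiplier is −c × k ≈ −0.965, so ΔY = k × (−c·ΔT) = (+$78 billion) / 0.622 ≈ +$125 billion.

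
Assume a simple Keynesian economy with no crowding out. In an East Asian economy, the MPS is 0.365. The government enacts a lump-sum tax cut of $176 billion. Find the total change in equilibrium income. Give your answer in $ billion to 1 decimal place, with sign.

MPC = 1 − MPS = 1 − 0.365 = 0.635.
A lump-sum tax change of −$176 billion shifts disposable income by +$176 billion; first-round consumption changes by −c × ΔT = −0.635 × (−$176 billion) = +$111.76 billion.
Expenditure multiplier = 1/(1 − MPC) = 1/(1 − 0.635) = 1/0.365 ≈ 2.74.
The tax multiplier is −c × k ≈ −1.74, so ΔY = k × (−c·ΔT) = (+$111.76 billion) / 0.365 ≈ +$306.2 billion.

+$306.2 billion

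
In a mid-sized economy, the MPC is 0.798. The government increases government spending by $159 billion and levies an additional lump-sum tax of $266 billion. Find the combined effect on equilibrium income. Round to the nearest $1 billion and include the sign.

Expenditure multiplier = 1/(1 − MPC) = 1/(1 − 0.798) = 1/0.202 ≈ 4.95.
ΔG contributes k·ΔG = (+$159 billion) / 0.202 ≈ +$787.1 billion.
ΔT of +$266 billion changes first-round spending by −c·ΔT = −$212.268 billion, contributing k·(−c·ΔT) = (−$212.268 billion) / 0.202 ≈ −$1,050.8 billion.
Net ΔY = k(ΔG − c·ΔT) = (−$53.268 billion) / 0.202 ≈ −$264 billion.

−$264 billion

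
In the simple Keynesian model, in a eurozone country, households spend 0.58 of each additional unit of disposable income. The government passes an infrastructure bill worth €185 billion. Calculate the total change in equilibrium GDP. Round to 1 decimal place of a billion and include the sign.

+€440.5 billion

Expenditure multiplier = 1/(1 − MPC) = 1/(1 − 0.58) = 1/0.42 ≈ 2.381.
ΔY = k × ΔG = (+€185 billion) / 0.42 ≈ +€440.5 billion.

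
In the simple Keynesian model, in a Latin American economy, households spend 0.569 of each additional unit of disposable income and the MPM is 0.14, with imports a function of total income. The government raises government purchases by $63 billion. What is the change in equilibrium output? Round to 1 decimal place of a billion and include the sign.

+$110.3 billion

Government-spending multiplier = 1/(1 − c + m) = 1/(1 − 0.569 + 0.14) = 1/0.571 ≈ 1.751.
ΔY = k × ΔG = (+$63 billion) / 0.571 ≈ +$110.3 billion.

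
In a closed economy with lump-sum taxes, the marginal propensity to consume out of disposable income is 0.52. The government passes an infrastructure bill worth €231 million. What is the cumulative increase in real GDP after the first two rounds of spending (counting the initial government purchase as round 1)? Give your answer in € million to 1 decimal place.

Round 1 adds ΔG = €231 million; each later round is MPC = 0.52 times the previous.
After 2 rounds: 231 + 120.12 = ΔG·(1 − c^2)/(1 − c) = 231 × (1 − 0.2704)/0.48 ≈ €351.1 million.

€351.1 million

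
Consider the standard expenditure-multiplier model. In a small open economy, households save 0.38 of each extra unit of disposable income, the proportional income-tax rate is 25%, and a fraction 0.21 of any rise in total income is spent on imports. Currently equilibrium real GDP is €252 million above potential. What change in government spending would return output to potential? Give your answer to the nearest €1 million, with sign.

−€188 million

MPC = 1 − MPS = 1 − 0.38 = 0.62.
Spending multiplier = 1/(1 − c(1−t) + m) = 1/(1 − 0.62×0.75 + 0.21) = 1/0.745 ≈ 1.342.
Need ΔY = −€252 million, so ΔG = ΔY/k = (−€252 million) × 0.745 ≈ −€188 million.
The government should cut government spending by €188 million.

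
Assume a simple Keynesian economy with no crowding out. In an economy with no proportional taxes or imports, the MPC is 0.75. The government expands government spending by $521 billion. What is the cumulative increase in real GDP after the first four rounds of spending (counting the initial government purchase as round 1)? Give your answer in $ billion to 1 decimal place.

$1,424.6 billion

Round 1 adds ΔG = $521 billion; each later round is MPC = 0.75 times the previous.
After 4 rounds: 521 + 390.75 + 293.0625 + 219.796875 = ΔG·(1 − c^4)/(1 − c) = 521 × (1 − 0.31640625)/0.25 ≈ $1,424.6 billion.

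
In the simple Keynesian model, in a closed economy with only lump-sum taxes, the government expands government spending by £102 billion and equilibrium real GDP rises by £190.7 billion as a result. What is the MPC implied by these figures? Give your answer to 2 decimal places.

0.47

Implied spending multiplier k = ΔY/ΔG = 190.7/102 ≈ 1.8696.
Since k = 1/(1 − MPC), MPC = 1 − 1/k = 1 − ΔG/ΔY = 1 − 102/190.7 ≈ 0.47.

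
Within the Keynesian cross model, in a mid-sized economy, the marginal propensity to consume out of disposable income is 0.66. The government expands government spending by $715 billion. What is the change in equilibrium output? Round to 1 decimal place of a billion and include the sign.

+$2,102.9 billion

Government-spending multiplier = 1/(1 − MPC) = 1/(1 − 0.66) = 1/0.34 ≈ 2.941.
ΔY = k × ΔG = (+$715 billion) / 0.34 ≈ +$2,102.9 billion.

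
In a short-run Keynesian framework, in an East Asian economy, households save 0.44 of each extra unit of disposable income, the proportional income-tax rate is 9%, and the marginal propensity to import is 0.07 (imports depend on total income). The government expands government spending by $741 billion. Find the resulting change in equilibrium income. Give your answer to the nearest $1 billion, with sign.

+$1,322 billion

MPC = 1 − MPS = 1 − 0.44 = 0.56.
Spending multiplier = 1/(1 − c(1−t) + m) = 1/(1 − 0.56×0.91 + 0.07) = 1/0.5604 ≈ 1.784.
ΔY = k × ΔG = (+$741 billion) / 0.5604 ≈ +$1,322 billion.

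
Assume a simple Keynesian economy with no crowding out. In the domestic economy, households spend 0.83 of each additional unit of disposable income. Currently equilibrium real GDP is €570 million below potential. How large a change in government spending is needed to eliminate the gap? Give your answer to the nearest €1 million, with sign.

Spending multiplier = 1/(1 − MPC) = 1/(1 − 0.83) = 1/0.17 ≈ 5.882.
Need ΔY = +€570 million, so ΔG = ΔY/k = (+€570 million) × 0.17 ≈ +€97 million.
The government should increase government spending by €97 million.

+€97 million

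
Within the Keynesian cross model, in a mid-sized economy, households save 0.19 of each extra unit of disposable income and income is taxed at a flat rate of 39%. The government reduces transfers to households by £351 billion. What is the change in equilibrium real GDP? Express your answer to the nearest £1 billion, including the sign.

MPC = 1 − MPS = 1 − 0.19 = 0.81.
The transfer change shifts disposable income by −£351 billion, so first-round consumption changes by c·ΔTR = 0.81 × (−£351 billion) = −£284.31 billion.
Expenditure multiplier = 1/(1 − c(1−t)) = 1/(1 − 0.81×0.61) = 1/0.5059 ≈ 1.977.
The transfer multiplier is c × k ≈ 1.601, so ΔY = k × (c·ΔTR) = (−£284.31 billion) / 0.5059 ≈ −£562 billion.

−£562 billion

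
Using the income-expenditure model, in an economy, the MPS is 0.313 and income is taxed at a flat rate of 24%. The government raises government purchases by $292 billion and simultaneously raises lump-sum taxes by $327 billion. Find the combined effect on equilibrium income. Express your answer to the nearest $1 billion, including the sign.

MPC = 1 − MPS = 1 − 0.313 = 0.687.
Expenditure multiplier = 1/(1 − c(1−t)) = 1/(1 − 0.687×0.76) = 1/0.47788 ≈ 2.093.
ΔG contributes k·ΔG = (+$292 billion) / 0.47788 ≈ +$611 billion.
ΔT of +$327 billion changes first-round spending by −c·ΔT = −$224.649 billion, contributing k·(−c·ΔT) = (−$224.649 billion) / 0.47788 ≈ −$470.1 billion.
Net ΔY = k(ΔG − c·ΔT) = (+$67.351 billion) / 0.47788 ≈ +$141 billion.

+$141 billion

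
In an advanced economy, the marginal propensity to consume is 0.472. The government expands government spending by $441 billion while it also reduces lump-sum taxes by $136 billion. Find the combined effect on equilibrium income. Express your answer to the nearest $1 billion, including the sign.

+$957 billion

Expenditure multiplier = 1/(1 − MPC) = 1/(1 − 0.472) = 1/0.528 ≈ 1.894.
ΔG contributes k·ΔG = (+$441 billion) / 0.528 ≈ +$835.2 billion.
ΔT of −$136 billion changes first-round spending by −c·ΔT = +$64.192 billion, contributing k·(−c·ΔT) = (+$64.192 billion) / 0.528 ≈ +$121.6 billion.
Net ΔY = k(ΔG − c·ΔT) = (+$505.192 billion) / 0.528 ≈ +$957 billion.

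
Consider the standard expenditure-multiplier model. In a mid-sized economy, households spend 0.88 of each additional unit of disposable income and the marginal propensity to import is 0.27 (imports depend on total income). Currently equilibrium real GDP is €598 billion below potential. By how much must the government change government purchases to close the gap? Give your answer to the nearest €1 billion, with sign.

Spending multiplier = 1/(1 − c + m) = 1/(1 − 0.88 + 0.27) = 1/0.39 ≈ 2.564.
Need ΔY = +€598 billion, so ΔG = ΔY/k = (+€598 billion) × 0.39 ≈ +€233 billion.
The government should increase government purchases by €233 billion.

+€233 billion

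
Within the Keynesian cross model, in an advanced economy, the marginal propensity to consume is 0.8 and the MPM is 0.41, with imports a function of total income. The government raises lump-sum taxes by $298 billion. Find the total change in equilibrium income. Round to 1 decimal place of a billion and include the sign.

A lump-sum tax change of +$298 billion shifts disposable income by −$298 billion; first-round consumption changes by −c × ΔT = −0.8 × (+$298 billion) = −$238.4 billion.
Expenditure multiplier = 1/(1 − c + m) = 1/(1 − 0.8 + 0.41) = 1/0.61 ≈ 1.639.
The tax multiplier is −c × k ≈ −1.311, so ΔY = k × (−c·ΔT) = (−$238.4 billion) / 0.61 ≈ −$390.8 billion.

−$390.8 billion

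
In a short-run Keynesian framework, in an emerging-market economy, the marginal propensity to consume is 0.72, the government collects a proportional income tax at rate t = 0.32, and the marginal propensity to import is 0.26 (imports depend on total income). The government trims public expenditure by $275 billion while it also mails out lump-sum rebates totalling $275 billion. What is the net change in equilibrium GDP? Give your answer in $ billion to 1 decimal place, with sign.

−$99.9 billion

Expenditure multiplier = 1/(1 − c(1−t) + m) = 1/(1 − 0.72×0.68 + 0.26) = 1/0.7704 ≈ 1.298.
ΔG contributes k·ΔG = (−$275 billion) / 0.7704 ≈ −$357 billion.
ΔT of −$275 billion changes first-round spending by −c·ΔT = +$198 billion, contributing k·(−c·ΔT) = (+$198 billion) / 0.7704 ≈ +$257 billion.
Net ΔY = k(ΔG − c·ΔT) = (−$77 billion) / 0.7704 ≈ −$99.9 billion.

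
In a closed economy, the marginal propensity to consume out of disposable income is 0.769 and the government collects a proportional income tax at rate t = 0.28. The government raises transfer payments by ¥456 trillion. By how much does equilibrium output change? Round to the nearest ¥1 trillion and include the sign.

The transfer change shifts disposable income by +¥456 trillion, so first-round consumption changes by c·ΔTR = 0.769 × (+¥456 trillion) = +¥350.664 trillion.
Expenditure multiplier = 1/(1 − c(1−t)) = 1/(1 − 0.769×0.72) = 1/0.44632 ≈ 2.241.
The transfer multiplier is c × k ≈ 1.723, so ΔY = k × (c·ΔTR) = (+¥350.664 trillion) / 0.44632 ≈ +¥786 trillion.

+¥786 trillion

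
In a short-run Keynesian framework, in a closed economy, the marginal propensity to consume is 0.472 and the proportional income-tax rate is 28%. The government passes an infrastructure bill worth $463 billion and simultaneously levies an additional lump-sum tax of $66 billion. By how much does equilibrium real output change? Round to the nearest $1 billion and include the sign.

Expenditure multiplier = 1/(1 − c(1−t)) = 1/(1 − 0.472×0.72) = 1/0.66016 ≈ 1.515.
ΔG contributes k·ΔG = (+$463 billion) / 0.66016 ≈ +$701.3 billion.
ΔT of +$66 billion changes first-round spending by −c·ΔT = −$31.152 billion, contributing k·(−c·ΔT) = (−$31.152 billion) / 0.66016 ≈ −$47.2 billion.
Net ΔY = k(ΔG − c·ΔT) = (+$431.848 billion) / 0.66016 ≈ +$654 billion.

+$654 billion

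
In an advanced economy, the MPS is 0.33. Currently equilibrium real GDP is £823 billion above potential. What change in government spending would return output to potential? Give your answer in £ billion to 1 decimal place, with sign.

MPC = 1 − MPS = 1 − 0.33 = 0.67.
Spending multiplier = 1/(1 − MPC) = 1/(1 − 0.67) = 1/0.33 ≈ 3.03.
Need ΔY = −£823 billion, so ΔG = ΔY/k = (−£823 billion) × 0.33 ≈ −£271.6 billion.
The government should cut government spending by £271.6 billion.

−£271.6 billion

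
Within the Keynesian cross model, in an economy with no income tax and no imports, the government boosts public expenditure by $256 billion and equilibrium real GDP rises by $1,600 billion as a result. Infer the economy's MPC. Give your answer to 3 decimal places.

Implied spending multiplier k = ΔY/ΔG = 1,600/256 = 6.25.
Since k = 1/(1 − MPC), MPC = 1 − 1/k = 1 − ΔG/ΔY = 1 − 256/1,600 = 0.840.

0.840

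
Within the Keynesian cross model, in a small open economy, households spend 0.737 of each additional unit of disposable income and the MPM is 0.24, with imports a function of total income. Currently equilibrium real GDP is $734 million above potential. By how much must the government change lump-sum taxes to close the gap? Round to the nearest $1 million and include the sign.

Spending multiplier = 1/(1 − c + m) = 1/(1 − 0.737 + 0.24) = 1/0.503 ≈ 1.988.
Tax multiplier = −c·k = −0.737/0.503 ≈ −1.465. Need ΔY = −$734 million, so ΔT = ΔY/(−c·k) = −(−$734 million) × 0.503 / 0.737 ≈ +$501 million.
The government should raise lump-sum taxes by $501 million.

+$501 million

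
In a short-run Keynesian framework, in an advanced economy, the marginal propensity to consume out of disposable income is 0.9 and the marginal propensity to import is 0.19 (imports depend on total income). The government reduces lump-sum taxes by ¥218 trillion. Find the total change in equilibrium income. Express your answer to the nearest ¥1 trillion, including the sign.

A lump-sum tax change of −¥218 trillion shifts disposable income by +¥218 trillion; first-round consumption changes by −c × ΔT = −0.9 × (−¥218 trillion) = +¥196.2 trillion.
Expenditure multiplier = 1/(1 − c + m) = 1/(1 − 0.9 + 0.19) = 1/0.29 ≈ 3.448.
The tax multiplier is −c × k ≈ −3.103, so ΔY = k × (−c·ΔT) = (+¥196.2 trillion) / 0.29 ≈ +¥677 trillion.

+¥677 trillion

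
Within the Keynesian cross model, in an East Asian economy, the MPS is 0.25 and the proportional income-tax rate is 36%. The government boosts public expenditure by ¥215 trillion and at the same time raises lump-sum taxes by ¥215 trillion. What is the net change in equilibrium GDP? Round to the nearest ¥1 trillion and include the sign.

MPC = 1 − MPS = 1 − 0.25 = 0.75.
Expenditure multiplier = 1/(1 − c(1−t)) = 1/(1 − 0.75×0.64) = 1/0.52 ≈ 1.923.
ΔG contributes k·ΔG = (+¥215 trillion) / 0.52 ≈ +¥413.5 trillion.
ΔT of +¥215 trillion changes first-round spending by −c·ΔT = −¥161.25 trillion, contributing k·(−c·ΔT) = (−¥161.25 trillion) / 0.52 ≈ −¥310.1 trillion.
Net ΔY = k(ΔG − c·ΔT) = (+¥53.75 trillion) / 0.52 ≈ +¥103 trillion.

+¥103 trillion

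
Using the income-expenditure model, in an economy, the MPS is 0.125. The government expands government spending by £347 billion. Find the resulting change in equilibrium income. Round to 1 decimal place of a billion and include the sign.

MPC = 1 − MPS = 1 − 0.125 = 0.875.
Expenditure multiplier = 1/(1 − MPC) = 1/(1 − 0.875) = 1/0.125 = 8.
ΔY = k × ΔG = (+£347 billion) / 0.125 = +£2,776 billion.

+£2,776.0 billion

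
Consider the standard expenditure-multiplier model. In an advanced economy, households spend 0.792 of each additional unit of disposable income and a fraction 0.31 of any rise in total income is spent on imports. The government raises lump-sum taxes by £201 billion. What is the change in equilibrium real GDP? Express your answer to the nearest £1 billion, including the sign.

−£307 billion

A lump-sum tax change of +£201 billion shifts disposable income by −£201 billion; first-round consumption changes by −c × ΔT = −0.792 × (+£201 billion) = −£159.192 billion.
Expenditure multiplier = 1/(1 − c + m) = 1/(1 − 0.792 + 0.31) = 1/0.518 ≈ 1.931.
The tax multiplier is −c × k ≈ −1.529, so ΔY = k × (−c·ΔT) = (−£159.192 billion) / 0.518 ≈ −£307 billion.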